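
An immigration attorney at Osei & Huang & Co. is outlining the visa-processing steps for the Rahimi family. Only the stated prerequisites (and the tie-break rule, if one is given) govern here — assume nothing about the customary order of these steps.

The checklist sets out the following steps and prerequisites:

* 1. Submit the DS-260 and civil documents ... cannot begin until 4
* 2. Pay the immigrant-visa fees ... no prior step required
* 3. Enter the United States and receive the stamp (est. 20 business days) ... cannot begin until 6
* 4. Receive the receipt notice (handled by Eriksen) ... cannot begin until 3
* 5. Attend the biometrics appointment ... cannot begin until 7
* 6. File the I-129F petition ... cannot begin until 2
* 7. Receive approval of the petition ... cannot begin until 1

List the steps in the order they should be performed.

2, 6, 3, 4, 1, 7, 5

Only 2 has no prerequisites, so it is first.
6 is the only step now ready → 6.
That leaves 3 as the only ready step → 3.
That leaves 4 as the only ready step → 4.
1 needed 4, now all done → 1.
7 needed 1, now all done → 7.
5 needed 7, now all done → 5.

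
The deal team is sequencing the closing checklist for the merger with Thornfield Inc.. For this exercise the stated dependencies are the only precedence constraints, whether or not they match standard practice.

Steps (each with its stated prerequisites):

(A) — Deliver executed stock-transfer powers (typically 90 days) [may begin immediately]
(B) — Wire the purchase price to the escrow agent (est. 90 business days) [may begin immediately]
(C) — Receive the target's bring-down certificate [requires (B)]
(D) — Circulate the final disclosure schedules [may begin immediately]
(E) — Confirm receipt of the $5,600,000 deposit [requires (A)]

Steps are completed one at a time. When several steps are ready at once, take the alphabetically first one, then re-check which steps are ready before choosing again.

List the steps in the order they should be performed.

(A) → (B) → (C) → (D) → (E)

Nothing is required for (A), (B) and (D). (A) has the earlier label → (A) first.
(E) now also ready, so the ready set is {(B), (D), (E)}; (B) has the earlier label → (B).
(C) now also ready, so the ready set is {(C), (D), (E)}; (C) has the earlier label → (C).
Now (D) and (E) have their prerequisites met. (D) has the earlier label, so (D) next.
That leaves (E) as the only ready step → (E).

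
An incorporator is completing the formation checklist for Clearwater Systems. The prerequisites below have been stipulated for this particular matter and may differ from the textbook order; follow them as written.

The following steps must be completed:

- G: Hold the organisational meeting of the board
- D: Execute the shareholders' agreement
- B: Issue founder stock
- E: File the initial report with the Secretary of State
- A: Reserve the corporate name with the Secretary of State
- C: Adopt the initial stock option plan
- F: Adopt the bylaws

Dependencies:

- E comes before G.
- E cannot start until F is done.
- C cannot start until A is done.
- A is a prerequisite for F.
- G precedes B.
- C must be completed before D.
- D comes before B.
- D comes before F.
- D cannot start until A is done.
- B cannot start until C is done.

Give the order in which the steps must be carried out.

Only A has no prerequisites, so it is first.
C needed A, now all done → C.
D needed A and C, now all done → D.
F is the only step now ready → F.
E needed F, now all done → E.
Next only G has its prerequisites met → G.
That leaves B as the only ready step → B.

A C D F E G B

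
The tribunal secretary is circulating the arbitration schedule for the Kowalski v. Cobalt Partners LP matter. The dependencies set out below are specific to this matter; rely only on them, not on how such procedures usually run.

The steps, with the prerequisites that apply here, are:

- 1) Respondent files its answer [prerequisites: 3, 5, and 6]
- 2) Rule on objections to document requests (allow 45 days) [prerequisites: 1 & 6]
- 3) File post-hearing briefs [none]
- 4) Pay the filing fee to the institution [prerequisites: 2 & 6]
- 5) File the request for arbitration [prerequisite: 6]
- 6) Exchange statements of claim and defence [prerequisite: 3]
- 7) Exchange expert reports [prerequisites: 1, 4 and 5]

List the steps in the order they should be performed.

Only 3 has no prerequisites, so it is first.
6 needed 3, now all done → 6.
That leaves 5 as the only ready step → 5.
Next only 1 has its prerequisites met → 1.
2 is the only step now ready → 2.
That leaves 4 as the only ready step → 4.
That leaves 7 as the only ready step → 7.

3, 6, 5, 1, 2, 4, 7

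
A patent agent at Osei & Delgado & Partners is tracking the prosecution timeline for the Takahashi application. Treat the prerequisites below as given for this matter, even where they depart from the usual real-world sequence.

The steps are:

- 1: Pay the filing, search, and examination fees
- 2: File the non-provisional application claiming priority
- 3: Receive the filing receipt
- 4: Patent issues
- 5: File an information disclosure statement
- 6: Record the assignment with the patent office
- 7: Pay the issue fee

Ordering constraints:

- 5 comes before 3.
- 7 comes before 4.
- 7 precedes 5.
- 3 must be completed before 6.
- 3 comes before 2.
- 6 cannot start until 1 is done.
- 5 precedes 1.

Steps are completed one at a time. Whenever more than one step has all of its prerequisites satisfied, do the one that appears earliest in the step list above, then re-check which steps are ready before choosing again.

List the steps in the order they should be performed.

7 is the only step with nothing outstanding, so it goes first.
Ready: 4 and 5. 4 is listed earlier → 4.
5 is the only step now ready → 5.
1 and 3 are both available; 1 is listed earlier → 1.
3 is the only step now ready → 3.
Ready: 2 and 6. 2 is listed earlier → 2.
That leaves 6 as the only ready step → 6.

7 → 4 → 5 → 1 → 3 → 2 → 6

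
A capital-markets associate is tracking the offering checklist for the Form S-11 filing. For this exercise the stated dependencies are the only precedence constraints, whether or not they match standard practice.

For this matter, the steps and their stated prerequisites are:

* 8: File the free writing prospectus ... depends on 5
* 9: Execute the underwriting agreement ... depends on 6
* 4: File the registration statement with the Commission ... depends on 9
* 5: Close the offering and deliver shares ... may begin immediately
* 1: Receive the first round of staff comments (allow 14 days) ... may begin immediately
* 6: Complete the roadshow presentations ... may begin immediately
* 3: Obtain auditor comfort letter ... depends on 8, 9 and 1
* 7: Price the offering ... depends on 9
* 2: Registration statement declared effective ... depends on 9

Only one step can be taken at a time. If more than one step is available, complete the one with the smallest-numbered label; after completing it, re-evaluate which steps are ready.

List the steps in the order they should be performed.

1 → 5 → 6 → 8 → 9 → 2 → 3 → 4 → 7

Nothing is required for 1, 5 and 6. 1 has the earlier label → 1 first.
5 and 6 are both available; 5 has the earlier label → 5.
6 and 8 are both available; 6 has the earlier label → 6.
9 now also ready, so the ready set is {8, 9}; 8 has the earlier label → 8.
That leaves 9 as the only ready step → 9.
2, 3, 4 and 7 are all available; 2 has the earlier label → 2.
Ready: 3, 4 and 7. 3 has the earlier label → 3.
Now 4 and 7 have their prerequisites met. 4 has the earlier label, so 4 next.
Next only 7 has its prerequisites met → 7.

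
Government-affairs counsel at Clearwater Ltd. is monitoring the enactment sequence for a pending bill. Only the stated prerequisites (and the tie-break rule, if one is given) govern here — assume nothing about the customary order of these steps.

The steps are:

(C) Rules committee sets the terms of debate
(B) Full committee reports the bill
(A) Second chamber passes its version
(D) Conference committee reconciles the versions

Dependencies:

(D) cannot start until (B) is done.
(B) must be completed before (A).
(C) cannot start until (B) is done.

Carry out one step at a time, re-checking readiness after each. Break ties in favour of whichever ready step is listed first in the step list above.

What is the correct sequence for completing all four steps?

(B), (C), (A), (D)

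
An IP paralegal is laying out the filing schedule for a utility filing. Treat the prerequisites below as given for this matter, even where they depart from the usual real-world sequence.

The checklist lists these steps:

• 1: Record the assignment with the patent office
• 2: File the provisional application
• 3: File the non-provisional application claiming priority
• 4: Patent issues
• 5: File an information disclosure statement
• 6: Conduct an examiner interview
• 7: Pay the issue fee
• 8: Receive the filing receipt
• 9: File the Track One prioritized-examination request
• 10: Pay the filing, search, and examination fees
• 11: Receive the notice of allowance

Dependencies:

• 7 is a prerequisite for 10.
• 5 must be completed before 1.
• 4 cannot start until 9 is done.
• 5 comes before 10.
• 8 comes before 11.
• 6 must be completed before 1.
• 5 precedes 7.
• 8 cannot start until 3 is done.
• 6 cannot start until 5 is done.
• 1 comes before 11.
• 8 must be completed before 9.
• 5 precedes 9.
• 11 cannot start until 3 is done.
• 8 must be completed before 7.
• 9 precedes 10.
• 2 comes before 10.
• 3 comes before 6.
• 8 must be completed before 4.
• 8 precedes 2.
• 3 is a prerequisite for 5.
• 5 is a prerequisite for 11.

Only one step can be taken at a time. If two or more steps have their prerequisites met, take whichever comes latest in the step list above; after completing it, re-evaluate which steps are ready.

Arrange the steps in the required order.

Only 3 has no prerequisites, so it is first.
8 and 5 are both available; 8 is listed later → 8.
2 now also ready, so the ready set is {5, 2}; 5 is listed later → 5.
Now 9, 7, 6 and 2 have their prerequisites met. 9 is listed later, so 9 next.
7, 6, 4 and 2 are all available; 7 is listed later → 7.
6, 4 and 2 are all available; 6 is listed later → 6.
1 now also ready, so the ready set is {4, 2, 1}; 4 is listed later → 4.
2 and 1 are both available; 2 is listed later → 2.
10 now also ready, so the ready set is {10, 1}; 10 is listed later → 10.
Next only 1 has its prerequisites met → 1.
That leaves 11 as the only ready step → 11.

3, 8, 5, 9, 7, 6, 4, 2, 10, 1, 11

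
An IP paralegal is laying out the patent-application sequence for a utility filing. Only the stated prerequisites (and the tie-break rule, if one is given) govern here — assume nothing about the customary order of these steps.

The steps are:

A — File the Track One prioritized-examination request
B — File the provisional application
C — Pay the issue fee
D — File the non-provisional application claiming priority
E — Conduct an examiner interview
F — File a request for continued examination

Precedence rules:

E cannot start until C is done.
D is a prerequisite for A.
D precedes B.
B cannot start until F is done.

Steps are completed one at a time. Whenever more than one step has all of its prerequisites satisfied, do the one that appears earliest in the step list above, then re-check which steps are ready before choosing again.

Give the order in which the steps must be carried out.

Nothing is required for C, D and F. C is listed earlier → C first.
Ready: D, E and F. D is listed earlier → D.
A now also ready, so the ready set is {A, E, F}; A is listed earlier → A.
Ready: E and F. E is listed earlier → E.
Next only F has its prerequisites met → F.
Next only B has its prerequisites met → B.

C → D → A → E → F → B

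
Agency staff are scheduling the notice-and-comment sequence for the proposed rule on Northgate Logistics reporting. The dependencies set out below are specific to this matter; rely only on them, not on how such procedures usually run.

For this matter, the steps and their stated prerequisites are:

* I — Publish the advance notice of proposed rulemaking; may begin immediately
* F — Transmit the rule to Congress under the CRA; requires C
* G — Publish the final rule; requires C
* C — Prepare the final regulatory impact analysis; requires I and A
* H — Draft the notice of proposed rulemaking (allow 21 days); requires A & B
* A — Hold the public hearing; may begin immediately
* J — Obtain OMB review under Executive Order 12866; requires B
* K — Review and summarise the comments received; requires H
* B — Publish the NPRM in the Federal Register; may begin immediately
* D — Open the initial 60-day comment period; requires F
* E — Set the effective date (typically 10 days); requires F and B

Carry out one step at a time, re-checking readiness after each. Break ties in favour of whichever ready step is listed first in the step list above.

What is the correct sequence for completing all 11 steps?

Nothing is required for I, A and B. I is listed earlier → I first.
Ready: A and B. A is listed earlier → A.
C now also ready, so the ready set is {C, B}; C is listed earlier → C.
F and G now also ready, so the ready set is {F, G, B}; F is listed earlier → F.
Now G, B and D have their prerequisites met. G is listed earlier, so G next.
B and D are both available; B is listed earlier → B.
H, J and E now also ready, so the ready set is {H, J, D, E}; H is listed earlier → H.
Now J, K, D and E have their prerequisites met. J is listed earlier, so J next.
K, D and E are all available; K is listed earlier → K.
Ready: D and E. D is listed earlier → D.
E needed F and B, now all done → E.

I → A → C → F → G → B → H → J → K → D → E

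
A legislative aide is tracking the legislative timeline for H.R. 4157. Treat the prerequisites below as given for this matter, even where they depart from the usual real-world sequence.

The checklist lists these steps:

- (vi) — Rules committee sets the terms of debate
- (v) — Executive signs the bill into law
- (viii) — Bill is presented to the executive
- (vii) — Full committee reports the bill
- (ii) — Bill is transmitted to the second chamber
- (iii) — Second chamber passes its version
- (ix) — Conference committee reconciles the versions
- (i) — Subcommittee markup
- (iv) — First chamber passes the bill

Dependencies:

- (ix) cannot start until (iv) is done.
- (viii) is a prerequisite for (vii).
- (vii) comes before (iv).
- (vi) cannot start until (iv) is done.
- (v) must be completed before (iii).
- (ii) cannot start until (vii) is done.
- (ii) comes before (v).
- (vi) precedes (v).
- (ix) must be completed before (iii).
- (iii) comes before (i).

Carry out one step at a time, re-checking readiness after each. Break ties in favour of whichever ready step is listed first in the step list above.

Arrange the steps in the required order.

Only (viii) has no prerequisites, so it is first.
(vii) needed (viii), now all done → (vii).
Ready: (ii) and (iv). (ii) is listed earlier → (ii).
(iv) needed (vii), now all done → (iv).
Ready: (vi) and (ix). (vi) is listed earlier → (vi).
Ready: (v) and (ix). (v) is listed earlier → (v).
(ix) needed (iv), now all done → (ix).
That leaves (iii) as the only ready step → (iii).
(i) needed (iii), now all done → (i).

(viii), (vii), (ii), (iv), (vi), (v), (ix), (iii), (i)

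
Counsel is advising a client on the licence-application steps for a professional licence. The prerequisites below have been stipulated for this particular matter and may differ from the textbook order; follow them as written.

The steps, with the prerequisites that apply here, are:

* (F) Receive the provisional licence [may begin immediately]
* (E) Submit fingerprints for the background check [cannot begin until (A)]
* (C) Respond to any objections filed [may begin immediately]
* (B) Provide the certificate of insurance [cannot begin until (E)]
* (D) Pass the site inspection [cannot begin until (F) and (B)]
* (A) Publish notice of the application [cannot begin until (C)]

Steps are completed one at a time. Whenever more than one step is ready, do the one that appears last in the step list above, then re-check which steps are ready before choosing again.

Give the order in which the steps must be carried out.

Nothing is required for (C) and (F). (C) is listed later → (C) first.
(A) now also ready, so the ready set is {(A), (F)}; (A) is listed later → (A).
Now (E) and (F) have their prerequisites met. (E) is listed later, so (E) next.
(B) now also ready, so the ready set is {(B), (F)}; (B) is listed later → (B).
(F) is the only step now ready → (F).
(D) is the only step now ready → (D).

(C) → (A) → (E) → (B) → (F) → (D)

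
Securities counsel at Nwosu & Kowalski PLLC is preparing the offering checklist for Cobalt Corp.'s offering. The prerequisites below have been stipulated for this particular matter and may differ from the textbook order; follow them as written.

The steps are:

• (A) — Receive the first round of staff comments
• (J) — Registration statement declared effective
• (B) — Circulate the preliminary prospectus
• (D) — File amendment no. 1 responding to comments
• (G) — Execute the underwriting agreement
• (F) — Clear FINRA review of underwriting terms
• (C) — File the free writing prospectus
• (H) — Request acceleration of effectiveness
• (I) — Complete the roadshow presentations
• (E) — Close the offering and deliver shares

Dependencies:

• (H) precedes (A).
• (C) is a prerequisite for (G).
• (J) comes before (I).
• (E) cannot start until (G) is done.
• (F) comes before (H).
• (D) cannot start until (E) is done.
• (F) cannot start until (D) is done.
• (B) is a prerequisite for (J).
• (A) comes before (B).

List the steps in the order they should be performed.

Only (C) has no prerequisites, so it is first.
(G) is the only step now ready → (G).
(E) is the only step now ready → (E).
That leaves (D) as the only ready step → (D).
That leaves (F) as the only ready step → (F).
(H) is the only step now ready → (H).
That leaves (A) as the only ready step → (A).
(B) needed (A), now all done → (B).
Next only (J) has its prerequisites met → (J).
(I) is the only step now ready → (I).

(C), (G), (E), (D), (F), (H), (A), (B), (J), (I)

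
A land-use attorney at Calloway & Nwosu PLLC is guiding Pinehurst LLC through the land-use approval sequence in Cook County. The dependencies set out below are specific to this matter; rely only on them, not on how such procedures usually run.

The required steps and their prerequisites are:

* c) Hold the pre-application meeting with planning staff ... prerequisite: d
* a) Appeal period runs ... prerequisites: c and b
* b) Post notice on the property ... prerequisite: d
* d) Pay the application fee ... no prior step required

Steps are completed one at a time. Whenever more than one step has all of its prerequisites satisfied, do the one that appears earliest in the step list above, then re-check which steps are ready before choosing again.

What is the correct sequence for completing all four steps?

d is the only step with nothing outstanding, so it goes first.
Ready: c and b. c is listed earlier → c.
b needed d, now all done → b.
Next only a has its prerequisites met → a.

d, c, b, a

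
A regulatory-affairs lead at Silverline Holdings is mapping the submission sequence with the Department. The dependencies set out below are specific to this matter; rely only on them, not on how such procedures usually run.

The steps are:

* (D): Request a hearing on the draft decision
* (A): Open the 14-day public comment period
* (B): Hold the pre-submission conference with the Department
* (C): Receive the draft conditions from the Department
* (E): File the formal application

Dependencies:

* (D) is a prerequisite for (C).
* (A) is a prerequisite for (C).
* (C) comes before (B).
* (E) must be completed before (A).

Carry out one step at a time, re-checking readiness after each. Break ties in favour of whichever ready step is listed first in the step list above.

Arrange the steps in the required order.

(D), (E), (A), (C), (B)

Nothing is required for (D) and (E). (D) is listed earlier → (D) first.
(E) is the only step now ready → (E).
That leaves (A) as the only ready step → (A).
Next only (C) has its prerequisites met → (C).
That leaves (B) as the only ready step → (B).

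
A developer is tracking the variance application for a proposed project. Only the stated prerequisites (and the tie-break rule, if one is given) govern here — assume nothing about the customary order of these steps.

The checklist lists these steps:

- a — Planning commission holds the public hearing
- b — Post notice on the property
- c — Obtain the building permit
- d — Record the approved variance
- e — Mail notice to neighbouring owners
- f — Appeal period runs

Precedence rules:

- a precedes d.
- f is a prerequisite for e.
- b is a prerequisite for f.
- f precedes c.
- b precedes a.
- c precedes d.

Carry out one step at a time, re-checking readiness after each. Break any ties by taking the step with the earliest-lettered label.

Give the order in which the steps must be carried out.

Only b has no prerequisites, so it is first.
Ready: a and f. a has the earlier label → a.
f needed b, now all done → f.
c and e are both available; c has the earlier label → c.
Now d and e have their prerequisites met. d has the earlier label, so d next.
Next only e has its prerequisites met → e.

b → a → f → c → d → e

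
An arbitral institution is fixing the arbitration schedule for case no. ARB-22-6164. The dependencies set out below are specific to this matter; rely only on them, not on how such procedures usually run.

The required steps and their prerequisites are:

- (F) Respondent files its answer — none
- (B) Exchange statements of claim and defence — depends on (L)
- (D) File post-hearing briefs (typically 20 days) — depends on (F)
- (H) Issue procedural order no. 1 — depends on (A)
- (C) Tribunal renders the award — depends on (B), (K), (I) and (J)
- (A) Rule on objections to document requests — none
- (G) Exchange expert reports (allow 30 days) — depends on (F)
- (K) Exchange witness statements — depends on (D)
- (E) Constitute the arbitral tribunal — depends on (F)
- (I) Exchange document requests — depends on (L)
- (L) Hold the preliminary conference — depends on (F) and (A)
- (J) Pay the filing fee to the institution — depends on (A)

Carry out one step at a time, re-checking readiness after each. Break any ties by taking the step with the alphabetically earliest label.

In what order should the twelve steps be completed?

(A), (F), (D), (E), (G), (H), (J), (K), (L), (B), (I), (C)

Nothing is required for (A) and (F). (A) has the earlier label → (A) first.
(H) and (J) now also ready, so the ready set is {(F), (H), (J)}; (F) has the earlier label → (F).
(D), (E), (G) and (L) now also ready, so the ready set is {(D), (E), (G), (H), (J), (L)}; (D) has the earlier label → (D).
(K) now also ready, so the ready set is {(E), (G), (H), (J), (K), (L)}; (E) has the earlier label → (E).
Ready: (G), (H), (J), (K) and (L). (G) has the earlier label → (G).
(H), (J), (K) and (L) are all available; (H) has the earlier label → (H).
Ready: (J), (K) and (L). (J) has the earlier label → (J).
Now (K) and (L) have their prerequisites met. (K) has the earlier label, so (K) next.
(L) needed (A) and (F), now all done → (L).
(B) and (I) are both available; (B) has the earlier label → (B).
(I) is the only step now ready → (I).
(C) needed (B), (I), (J) and (K), now all done → (C).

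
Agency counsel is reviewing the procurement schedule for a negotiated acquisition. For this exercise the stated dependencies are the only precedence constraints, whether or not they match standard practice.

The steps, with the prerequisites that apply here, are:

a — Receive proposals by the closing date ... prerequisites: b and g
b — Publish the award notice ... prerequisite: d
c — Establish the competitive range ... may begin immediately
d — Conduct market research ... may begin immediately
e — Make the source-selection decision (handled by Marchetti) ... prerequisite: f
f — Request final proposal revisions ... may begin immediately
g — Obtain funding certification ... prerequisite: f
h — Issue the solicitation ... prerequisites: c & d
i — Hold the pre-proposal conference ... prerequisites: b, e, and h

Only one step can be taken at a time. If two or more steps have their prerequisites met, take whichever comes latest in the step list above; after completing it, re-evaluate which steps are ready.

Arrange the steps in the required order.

Nothing is required for f, d and c. f is listed later → f first.
g and e now also ready, so the ready set is {g, e, d, c}; g is listed later → g.
Now e, d and c have their prerequisites met. e is listed later, so e next.
d and c are both available; d is listed later → d.
Ready: c and b. c is listed later → c.
Ready: h and b. h is listed later → h.
Next only b has its prerequisites met → b.
Ready: i and a. i is listed later → i.
a needed g and b, now all done → a.

f, g, e, d, c, h, b, i, a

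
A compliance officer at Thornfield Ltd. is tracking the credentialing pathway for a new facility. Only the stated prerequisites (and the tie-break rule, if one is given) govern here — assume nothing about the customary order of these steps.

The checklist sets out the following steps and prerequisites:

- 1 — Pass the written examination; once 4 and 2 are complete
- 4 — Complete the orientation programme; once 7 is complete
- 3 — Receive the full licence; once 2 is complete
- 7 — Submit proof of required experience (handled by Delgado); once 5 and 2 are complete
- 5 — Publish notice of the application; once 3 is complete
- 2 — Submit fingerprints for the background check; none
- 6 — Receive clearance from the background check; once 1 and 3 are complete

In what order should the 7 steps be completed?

2 3 5 7 4 1 6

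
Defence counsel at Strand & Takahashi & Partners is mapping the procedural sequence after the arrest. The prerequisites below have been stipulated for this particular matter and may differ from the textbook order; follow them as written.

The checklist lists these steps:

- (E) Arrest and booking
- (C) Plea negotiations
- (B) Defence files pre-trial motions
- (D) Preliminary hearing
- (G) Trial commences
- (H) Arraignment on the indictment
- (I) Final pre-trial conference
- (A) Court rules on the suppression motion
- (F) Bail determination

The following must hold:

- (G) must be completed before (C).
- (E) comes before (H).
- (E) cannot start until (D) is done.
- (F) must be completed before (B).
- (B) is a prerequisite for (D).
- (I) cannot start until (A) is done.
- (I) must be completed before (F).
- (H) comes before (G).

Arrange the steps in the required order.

(A) is the only step with nothing outstanding, so it goes first.
(I) needed (A), now all done → (I).
Next only (F) has its prerequisites met → (F).
(B) needed (F), now all done → (B).
(D) is the only step now ready → (D).
That leaves (E) as the only ready step → (E).
That leaves (H) as the only ready step → (H).
(G) is the only step now ready → (G).
That leaves (C) as the only ready step → (C).

(A), (I), (F), (B), (D), (E), (H), (G), (C)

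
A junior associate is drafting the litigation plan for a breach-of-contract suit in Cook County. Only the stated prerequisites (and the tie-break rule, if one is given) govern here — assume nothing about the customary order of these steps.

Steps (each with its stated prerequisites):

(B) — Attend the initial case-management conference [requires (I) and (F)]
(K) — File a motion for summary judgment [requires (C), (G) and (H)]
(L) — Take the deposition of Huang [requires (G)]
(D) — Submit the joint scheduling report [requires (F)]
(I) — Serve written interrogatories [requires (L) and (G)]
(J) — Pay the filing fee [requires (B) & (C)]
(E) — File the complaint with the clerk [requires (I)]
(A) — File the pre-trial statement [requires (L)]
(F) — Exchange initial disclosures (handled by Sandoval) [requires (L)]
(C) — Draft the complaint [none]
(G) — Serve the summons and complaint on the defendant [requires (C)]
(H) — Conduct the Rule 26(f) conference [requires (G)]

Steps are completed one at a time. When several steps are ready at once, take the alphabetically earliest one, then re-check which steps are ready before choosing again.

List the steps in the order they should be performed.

(C) has no prerequisites → (C) first.
(G) needed (C), now all done → (G).
Ready: (H) and (L). (H) has the earlier label → (H).
(K) now also ready, so the ready set is {(K), (L)}; (K) has the earlier label → (K).
(L) is the only step now ready → (L).
Now (A), (F) and (I) have their prerequisites met. (A) has the earlier label, so (A) next.
(F) and (I) are both available; (F) has the earlier label → (F).
(D) and (I) are both available; (D) has the earlier label → (D).
(I) needed (G) and (L), now all done → (I).
(B) and (E) are both available; (B) has the earlier label → (B).
(J) now also ready, so the ready set is {(E), (J)}; (E) has the earlier label → (E).
Next only (J) has its prerequisites met → (J).

(C) (G) (H) (K) (L) (A) (F) (D) (I) (B) (E) (J)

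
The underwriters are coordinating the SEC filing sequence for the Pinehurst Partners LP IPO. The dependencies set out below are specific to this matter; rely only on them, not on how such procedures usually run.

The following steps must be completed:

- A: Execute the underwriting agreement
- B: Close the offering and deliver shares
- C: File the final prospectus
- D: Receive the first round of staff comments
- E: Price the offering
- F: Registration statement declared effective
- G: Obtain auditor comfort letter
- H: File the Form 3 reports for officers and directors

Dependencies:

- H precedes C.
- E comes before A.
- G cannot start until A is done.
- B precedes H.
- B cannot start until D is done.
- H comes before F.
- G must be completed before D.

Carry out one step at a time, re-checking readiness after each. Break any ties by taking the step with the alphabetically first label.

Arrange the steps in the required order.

E has no prerequisites → E first.
A is the only step now ready → A.
That leaves G as the only ready step → G.
That leaves D as the only ready step → D.
B needed D, now all done → B.
H is the only step now ready → H.
Ready: C and F. C has the earlier label → C.
F needed H, now all done → F.

E, A, G, D, B, H, C, F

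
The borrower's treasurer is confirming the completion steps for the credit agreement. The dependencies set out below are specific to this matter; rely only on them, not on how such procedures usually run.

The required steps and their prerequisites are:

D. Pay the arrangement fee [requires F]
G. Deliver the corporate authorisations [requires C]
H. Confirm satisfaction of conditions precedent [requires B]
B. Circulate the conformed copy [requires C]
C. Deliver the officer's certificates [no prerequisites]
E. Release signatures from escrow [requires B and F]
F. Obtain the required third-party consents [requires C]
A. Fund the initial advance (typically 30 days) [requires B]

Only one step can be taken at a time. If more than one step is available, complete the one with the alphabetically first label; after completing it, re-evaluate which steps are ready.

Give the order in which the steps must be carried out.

C has no prerequisites → C first.
Ready: B, F and G. B has the earlier label → B.
A and H now also ready, so the ready set is {A, F, G, H}; A has the earlier label → A.
Now F, G and H have their prerequisites met. F has the earlier label, so F next.
Ready: D, E, G and H. D has the earlier label → D.
E, G and H are all available; E has the earlier label → E.
Now G and H have their prerequisites met. G has the earlier label, so G next.
That leaves H as the only ready step → H.

C B A F D E G H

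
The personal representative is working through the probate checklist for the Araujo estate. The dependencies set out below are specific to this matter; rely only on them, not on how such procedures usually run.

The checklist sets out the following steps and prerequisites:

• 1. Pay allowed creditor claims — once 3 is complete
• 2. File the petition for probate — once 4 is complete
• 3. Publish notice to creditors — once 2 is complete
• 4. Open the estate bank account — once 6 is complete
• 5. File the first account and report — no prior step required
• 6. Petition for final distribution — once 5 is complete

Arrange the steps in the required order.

5, 6, 4, 2, 3, 1

5 has no prerequisites → 5 first.
6 is the only step now ready → 6.
That leaves 4 as the only ready step → 4.
Next only 2 has its prerequisites met → 2.
3 needed 2, now all done → 3.
1 needed 3, now all done → 1.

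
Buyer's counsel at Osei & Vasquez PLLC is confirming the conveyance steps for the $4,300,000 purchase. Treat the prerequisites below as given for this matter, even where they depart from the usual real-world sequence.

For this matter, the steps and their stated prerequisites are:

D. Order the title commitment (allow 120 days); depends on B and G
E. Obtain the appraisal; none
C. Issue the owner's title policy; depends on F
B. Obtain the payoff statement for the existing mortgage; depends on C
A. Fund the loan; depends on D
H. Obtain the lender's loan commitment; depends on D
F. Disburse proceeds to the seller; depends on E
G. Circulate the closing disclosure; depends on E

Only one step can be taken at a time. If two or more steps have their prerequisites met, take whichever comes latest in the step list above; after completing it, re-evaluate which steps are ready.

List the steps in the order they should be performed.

Only E has no prerequisites, so it is first.
G and F are both available; G is listed later → G.
F is the only step now ready → F.
Next only C has its prerequisites met → C.
B needed C, now all done → B.
D is the only step now ready → D.
H and A are both available; H is listed later → H.
Next only A has its prerequisites met → A.

E, G, F, C, B, D, H, A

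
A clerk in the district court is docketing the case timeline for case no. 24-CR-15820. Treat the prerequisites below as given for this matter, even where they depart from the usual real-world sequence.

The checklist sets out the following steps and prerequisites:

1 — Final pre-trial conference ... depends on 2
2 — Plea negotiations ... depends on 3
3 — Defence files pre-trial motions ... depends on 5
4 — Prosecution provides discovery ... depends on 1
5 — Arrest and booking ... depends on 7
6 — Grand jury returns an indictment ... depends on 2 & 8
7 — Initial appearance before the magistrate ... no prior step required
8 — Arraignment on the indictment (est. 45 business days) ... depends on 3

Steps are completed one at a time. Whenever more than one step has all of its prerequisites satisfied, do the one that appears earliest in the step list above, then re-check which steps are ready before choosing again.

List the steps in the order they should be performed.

7 → 5 → 3 → 2 → 1 → 4 → 8 → 6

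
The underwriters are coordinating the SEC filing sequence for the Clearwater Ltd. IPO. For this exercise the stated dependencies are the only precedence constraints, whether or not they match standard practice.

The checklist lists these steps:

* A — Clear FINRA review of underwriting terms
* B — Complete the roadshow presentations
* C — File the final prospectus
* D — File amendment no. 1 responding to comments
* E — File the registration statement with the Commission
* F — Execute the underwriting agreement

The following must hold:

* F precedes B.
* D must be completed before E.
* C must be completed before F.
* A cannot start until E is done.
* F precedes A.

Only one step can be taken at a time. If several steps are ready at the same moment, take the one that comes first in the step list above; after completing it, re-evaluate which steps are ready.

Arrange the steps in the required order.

C, D, E, F, A, B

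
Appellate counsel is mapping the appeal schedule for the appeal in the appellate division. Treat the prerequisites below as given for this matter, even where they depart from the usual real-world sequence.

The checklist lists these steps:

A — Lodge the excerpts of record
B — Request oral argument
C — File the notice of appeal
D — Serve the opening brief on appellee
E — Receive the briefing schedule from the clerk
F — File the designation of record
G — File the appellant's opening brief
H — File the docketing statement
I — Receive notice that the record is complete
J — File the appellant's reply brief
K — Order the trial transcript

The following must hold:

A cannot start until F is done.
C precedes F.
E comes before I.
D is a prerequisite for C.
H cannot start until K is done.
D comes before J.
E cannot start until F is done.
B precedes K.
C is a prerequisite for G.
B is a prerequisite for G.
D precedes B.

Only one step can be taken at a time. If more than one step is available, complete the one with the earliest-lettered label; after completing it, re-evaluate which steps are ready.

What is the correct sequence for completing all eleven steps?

D has no prerequisites → D first.
Now B, C and J have their prerequisites met. B has the earlier label, so B next.
C, J and K are all available; C has the earlier label → C.
F and G now also ready, so the ready set is {F, G, J, K}; F has the earlier label → F.
A and E now also ready, so the ready set is {A, E, G, J, K}; A has the earlier label → A.
Ready: E, G, J and K. E has the earlier label → E.
Now G, I, J and K have their prerequisites met. G has the earlier label, so G next.
Ready: I, J and K. I has the earlier label → I.
J and K are both available; J has the earlier label → J.
Next only K has its prerequisites met → K.
H needed K, now all done → H.

D → B → C → F → A → E → G → I → J → K → H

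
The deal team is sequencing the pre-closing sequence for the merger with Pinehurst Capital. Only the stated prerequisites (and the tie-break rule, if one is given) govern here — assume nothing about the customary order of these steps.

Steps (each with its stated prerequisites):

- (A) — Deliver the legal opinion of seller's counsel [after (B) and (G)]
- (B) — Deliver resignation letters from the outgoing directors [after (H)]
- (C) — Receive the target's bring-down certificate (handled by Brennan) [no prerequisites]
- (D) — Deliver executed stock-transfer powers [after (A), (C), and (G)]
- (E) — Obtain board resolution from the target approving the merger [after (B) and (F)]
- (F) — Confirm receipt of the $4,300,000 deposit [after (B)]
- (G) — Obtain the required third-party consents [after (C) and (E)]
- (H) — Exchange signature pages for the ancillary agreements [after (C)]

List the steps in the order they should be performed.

(C), (H), (B), (F), (E), (G), (A), (D)

(C) is the only step with nothing outstanding, so it goes first.
Next only (H) has its prerequisites met → (H).
(B) is the only step now ready → (B).
(F) is the only step now ready → (F).
That leaves (E) as the only ready step → (E).
(G) is the only step now ready → (G).
(A) is the only step now ready → (A).
Next only (D) has its prerequisites met → (D).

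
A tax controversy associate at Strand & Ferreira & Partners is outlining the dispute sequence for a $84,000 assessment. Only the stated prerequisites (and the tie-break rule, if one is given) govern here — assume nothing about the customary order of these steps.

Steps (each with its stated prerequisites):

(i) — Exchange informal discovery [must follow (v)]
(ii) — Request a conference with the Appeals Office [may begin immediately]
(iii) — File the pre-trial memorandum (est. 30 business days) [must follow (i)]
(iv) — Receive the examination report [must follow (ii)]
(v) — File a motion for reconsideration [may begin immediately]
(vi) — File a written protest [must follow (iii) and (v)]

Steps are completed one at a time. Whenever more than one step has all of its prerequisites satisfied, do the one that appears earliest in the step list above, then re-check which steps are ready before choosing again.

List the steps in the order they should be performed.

(ii) and (v) have no prerequisites; (ii) is listed earlier, so (ii) is first.
(iv) now also ready, so the ready set is {(iv), (v)}; (iv) is listed earlier → (iv).
That leaves (v) as the only ready step → (v).
(i) is the only step now ready → (i).
(iii) is the only step now ready → (iii).
That leaves (vi) as the only ready step → (vi).

(ii) (iv) (v) (i) (iii) (vi)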